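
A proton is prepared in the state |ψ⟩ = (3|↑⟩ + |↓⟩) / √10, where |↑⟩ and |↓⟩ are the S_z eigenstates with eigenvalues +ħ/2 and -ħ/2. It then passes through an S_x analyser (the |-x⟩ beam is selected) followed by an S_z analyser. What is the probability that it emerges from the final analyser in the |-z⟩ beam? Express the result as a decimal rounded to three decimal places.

0.100

First analyser (S_x): P(|-x⟩) = |⟨-x|ψ⟩|² = 4/20.
After stage 1 the state is |-x⟩; P(|-z⟩) = |⟨-z|-x⟩|² = 1/2.
Joint probability = 4/20 × 1/2 = 0.100.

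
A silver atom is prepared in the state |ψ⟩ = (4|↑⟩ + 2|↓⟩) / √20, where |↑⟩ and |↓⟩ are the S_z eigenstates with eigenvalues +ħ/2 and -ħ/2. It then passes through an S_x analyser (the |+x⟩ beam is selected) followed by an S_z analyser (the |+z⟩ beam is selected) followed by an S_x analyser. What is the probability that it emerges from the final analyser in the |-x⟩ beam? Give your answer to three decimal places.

First analyser (S_x): P(|+x⟩) = |⟨+x|ψ⟩|² = 36/40.
After stage 1 the state is |+x⟩; P(|+z⟩) = |⟨+z|+x⟩|² = 1/2.
After stage 2 the state is |+z⟩; P(|-x⟩) = |⟨-x|+z⟩|² = 1/2.
Joint probability = 36/40 × 1/2 × 1/2 = 0.225.

0.225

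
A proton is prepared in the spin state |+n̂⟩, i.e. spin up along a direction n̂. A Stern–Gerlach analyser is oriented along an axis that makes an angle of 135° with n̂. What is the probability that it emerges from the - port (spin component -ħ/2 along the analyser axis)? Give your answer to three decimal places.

0.854

For spin-½, the probability of finding spin-up along an axis at angle θ to the initial spin direction is cos²(θ/2); spin-down is sin²(θ/2).
θ = 135°, so P = sin²(67.5°) ≈ 0.854.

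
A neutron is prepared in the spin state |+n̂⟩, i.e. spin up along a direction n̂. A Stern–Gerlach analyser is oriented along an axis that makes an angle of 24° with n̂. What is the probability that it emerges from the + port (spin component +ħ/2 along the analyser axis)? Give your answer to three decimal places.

0.957

For spin-½, the probability of finding spin-up along an axis at angle θ to the initial spin direction is cos²(θ/2); spin-down is sin²(θ/2).
θ = 24°, so P = cos²(12°) ≈ 0.957.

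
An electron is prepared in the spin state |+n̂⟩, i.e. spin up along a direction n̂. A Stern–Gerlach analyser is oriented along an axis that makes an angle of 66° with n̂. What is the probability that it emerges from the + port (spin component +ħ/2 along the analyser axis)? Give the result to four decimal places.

For spin-½, the probability of finding spin-up along an axis at angle θ to the initial spin direction is cos²(θ/2); spin-down is sin²(θ/2).
θ = 66°, so P = cos²(33°) ≈ 0.7034.

0.7034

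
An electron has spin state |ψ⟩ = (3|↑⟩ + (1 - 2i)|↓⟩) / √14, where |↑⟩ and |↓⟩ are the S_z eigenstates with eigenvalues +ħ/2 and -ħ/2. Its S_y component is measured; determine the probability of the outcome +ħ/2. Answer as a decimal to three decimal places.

0.071

|+y⟩ = (|↑⟩ + i|↓⟩)/√2, so ⟨+y|ψ⟩ = (1 - i) / (√2·√14).
P = |1 - i|² / 28 = 2/28.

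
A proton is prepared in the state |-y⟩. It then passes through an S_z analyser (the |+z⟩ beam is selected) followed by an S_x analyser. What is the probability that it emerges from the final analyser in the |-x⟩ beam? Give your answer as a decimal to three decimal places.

0.250

First analyser (S_z): from |-y⟩, P(|+z⟩) = 1/2.
After stage 1 the state is |+z⟩; P(|-x⟩) = |⟨-x|+z⟩|² = 1/2.
Joint probability = 1/2 × 1/2 = 0.250.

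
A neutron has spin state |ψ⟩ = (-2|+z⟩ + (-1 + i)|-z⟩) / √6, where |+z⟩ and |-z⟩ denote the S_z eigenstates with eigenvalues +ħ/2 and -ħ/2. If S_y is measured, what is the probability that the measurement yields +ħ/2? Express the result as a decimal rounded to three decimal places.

|+y⟩ = (|+z⟩ + i|-z⟩)/√2, so ⟨+y|ψ⟩ = (-1 + i) / (√2·√6).
P = |-1 + i|² / 12 = 2/12.

0.167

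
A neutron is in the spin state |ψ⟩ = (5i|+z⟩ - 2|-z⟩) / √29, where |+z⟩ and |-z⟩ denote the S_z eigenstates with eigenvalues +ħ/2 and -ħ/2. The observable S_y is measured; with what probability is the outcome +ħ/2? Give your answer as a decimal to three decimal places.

|+y⟩ = (|+z⟩ + i|-z⟩)/√2, so ⟨+y|ψ⟩ = (7i) / (√2·√29).
P = |7i|² / 58 = 49/58.

0.845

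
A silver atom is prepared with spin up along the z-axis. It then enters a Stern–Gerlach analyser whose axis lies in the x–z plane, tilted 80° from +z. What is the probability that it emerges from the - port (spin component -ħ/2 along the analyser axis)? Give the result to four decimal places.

For spin-½, the probability of finding spin-up along an axis at angle θ to the initial spin direction is cos²(θ/2); spin-down is sin²(θ/2).
θ = 80°, so P = sin²(40°) ≈ 0.4132.

0.4132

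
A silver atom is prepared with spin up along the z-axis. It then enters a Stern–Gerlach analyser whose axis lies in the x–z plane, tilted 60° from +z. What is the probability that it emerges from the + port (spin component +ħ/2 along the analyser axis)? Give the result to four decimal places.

0.7500

For spin-½, the probability of finding spin-up along an axis at angle θ to the initial spin direction is cos²(θ/2); spin-down is sin²(θ/2).
θ = 60°, so P = cos²(30°) ≈ 0.7500.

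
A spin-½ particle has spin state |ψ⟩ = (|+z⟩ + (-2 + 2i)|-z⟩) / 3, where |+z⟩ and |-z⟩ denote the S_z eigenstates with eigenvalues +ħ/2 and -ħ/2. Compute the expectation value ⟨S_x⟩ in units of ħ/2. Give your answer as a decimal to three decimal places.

-0.444

⟨σ_x⟩ = 2 Re(a* b)/(|a|²+|b|²) with a = 1, b = (-2 + 2i).
a* b = (-2 + 2i), so ⟨σ_x⟩ = -4/9.
⟨S_x⟩ = (ħ/2)·⟨σ_x⟩.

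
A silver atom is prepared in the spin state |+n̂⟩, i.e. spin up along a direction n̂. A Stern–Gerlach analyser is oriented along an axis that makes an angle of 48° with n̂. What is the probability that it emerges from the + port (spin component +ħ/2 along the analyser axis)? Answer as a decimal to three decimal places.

For spin-½, the probability of finding spin-up along an axis at angle θ to the initial spin direction is cos²(θ/2); spin-down is sin²(θ/2).
θ = 48°, so P = cos²(24°) ≈ 0.835.

0.835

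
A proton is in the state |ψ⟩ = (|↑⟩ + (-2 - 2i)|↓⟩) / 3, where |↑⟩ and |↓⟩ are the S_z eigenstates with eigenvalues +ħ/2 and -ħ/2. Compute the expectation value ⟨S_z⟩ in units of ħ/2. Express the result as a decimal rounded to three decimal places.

⟨σ_z⟩ = |a|² - |b|² divided by |a|²+|b|², with a, b the |↑⟩, |↓⟩ amplitudes.
= (1 - 8)/9 = -7/9.
⟨S_z⟩ = (ħ/2)·⟨σ_z⟩.

-0.778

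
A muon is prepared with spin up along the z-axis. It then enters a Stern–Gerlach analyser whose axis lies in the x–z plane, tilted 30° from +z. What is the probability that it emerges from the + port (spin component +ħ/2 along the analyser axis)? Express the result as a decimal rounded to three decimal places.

For spin-½, the probability of finding spin-up along an axis at angle θ to the initial spin direction is cos²(θ/2); spin-down is sin²(θ/2).
θ = 30°, so P = cos²(15°) ≈ 0.933.

0.933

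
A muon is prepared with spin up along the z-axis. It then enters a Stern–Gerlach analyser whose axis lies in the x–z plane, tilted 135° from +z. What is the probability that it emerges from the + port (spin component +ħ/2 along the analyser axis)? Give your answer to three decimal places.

0.146

For spin-½, the probability of finding spin-up along an axis at angle θ to the initial spin direction is cos²(θ/2); spin-down is sin²(θ/2).
θ = 135°, so P = cos²(67.5°) ≈ 0.146.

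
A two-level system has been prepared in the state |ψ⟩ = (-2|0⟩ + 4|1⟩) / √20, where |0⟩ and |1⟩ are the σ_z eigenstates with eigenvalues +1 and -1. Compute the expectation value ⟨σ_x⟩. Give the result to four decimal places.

-0.8000

⟨σ_x⟩ = 2 Re(a* b)/(|a|²+|b|²) with a = -2, b = 4.
a* b = -8, so ⟨σ_x⟩ = -16/20.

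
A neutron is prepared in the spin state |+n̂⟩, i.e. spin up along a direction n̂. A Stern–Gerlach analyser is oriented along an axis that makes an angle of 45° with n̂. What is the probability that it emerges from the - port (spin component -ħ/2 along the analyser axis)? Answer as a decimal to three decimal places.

For spin-½, the probability of finding spin-up along an axis at angle θ to the initial spin direction is cos²(θ/2); spin-down is sin²(θ/2).
θ = 45°, so P = sin²(22.5°) ≈ 0.146.

0.146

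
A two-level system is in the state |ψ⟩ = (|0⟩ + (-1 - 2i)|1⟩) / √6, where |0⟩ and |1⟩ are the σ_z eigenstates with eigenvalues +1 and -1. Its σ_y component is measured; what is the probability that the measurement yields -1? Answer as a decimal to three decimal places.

0.833

|-y⟩ = (|0⟩ - i|1⟩)/√2, so ⟨-y|ψ⟩ = (3 - i) / (√2·√6).
P = |3 - i|² / 12 = 10/12.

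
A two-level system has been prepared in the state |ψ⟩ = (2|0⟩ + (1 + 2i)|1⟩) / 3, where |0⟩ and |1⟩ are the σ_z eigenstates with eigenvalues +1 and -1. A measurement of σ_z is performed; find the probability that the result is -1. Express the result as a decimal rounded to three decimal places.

0.556

The -1 outcome corresponds to |1⟩. Its amplitude in |ψ⟩ is (1 + 2i)/3.
P = |1 + 2i|² / 9 = 5/9.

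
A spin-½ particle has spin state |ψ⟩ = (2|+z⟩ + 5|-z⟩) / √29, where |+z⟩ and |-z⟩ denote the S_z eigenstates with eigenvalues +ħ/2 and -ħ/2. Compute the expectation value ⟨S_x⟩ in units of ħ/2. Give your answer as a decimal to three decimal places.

⟨σ_x⟩ = 2 Re(a* b)/(|a|²+|b|²) with a = 2, b = 5.
a* b = 10, so ⟨σ_x⟩ = 20/29.
⟨S_x⟩ = (ħ/2)·⟨σ_x⟩.

0.690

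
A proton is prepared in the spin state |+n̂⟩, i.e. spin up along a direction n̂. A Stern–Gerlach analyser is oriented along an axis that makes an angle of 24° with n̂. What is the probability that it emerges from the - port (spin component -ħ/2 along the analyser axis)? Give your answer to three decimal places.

For spin-½, the probability of finding spin-up along an axis at angle θ to the initial spin direction is cos²(θ/2); spin-down is sin²(θ/2).
θ = 24°, so P = sin²(12°) ≈ 0.043.

0.043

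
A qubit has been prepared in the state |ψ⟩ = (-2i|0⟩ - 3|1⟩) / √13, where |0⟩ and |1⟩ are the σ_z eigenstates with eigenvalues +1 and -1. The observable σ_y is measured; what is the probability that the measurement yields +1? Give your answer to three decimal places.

0.038

|+y⟩ = (|0⟩ + i|1⟩)/√2, so ⟨+y|ψ⟩ = (i) / (√2·√13).
P = |i|² / 26 = 1/26.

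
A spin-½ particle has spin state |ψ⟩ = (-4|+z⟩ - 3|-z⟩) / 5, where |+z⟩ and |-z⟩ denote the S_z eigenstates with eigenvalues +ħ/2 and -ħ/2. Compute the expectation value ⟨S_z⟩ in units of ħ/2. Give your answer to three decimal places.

⟨σ_z⟩ = |a|² - |b|² divided by |a|²+|b|², with a, b the |+z⟩, |-z⟩ amplitudes.
= (16 - 9)/25 = 7/25.
⟨S_z⟩ = (ħ/2)·⟨σ_z⟩.

0.280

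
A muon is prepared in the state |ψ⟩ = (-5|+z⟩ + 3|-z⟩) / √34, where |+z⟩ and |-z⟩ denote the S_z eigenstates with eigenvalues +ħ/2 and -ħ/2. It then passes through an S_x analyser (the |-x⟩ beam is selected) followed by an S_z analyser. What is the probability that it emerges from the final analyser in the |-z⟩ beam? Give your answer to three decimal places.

First analyser (S_x): P(|-x⟩) = |⟨-x|ψ⟩|² = 64/68.
After stage 1 the state is |-x⟩; P(|-z⟩) = |⟨-z|-x⟩|² = 1/2.
Joint probability = 64/68 × 1/2 = 0.471.

0.471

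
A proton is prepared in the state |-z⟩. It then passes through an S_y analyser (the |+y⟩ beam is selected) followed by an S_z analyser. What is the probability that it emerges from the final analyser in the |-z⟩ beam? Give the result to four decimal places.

First analyser (S_y): from |-z⟩, P(|+y⟩) = 1/2.
After stage 1 the state is |+y⟩; P(|-z⟩) = |⟨-z|+y⟩|² = 1/2.
Joint probability = 1/2 × 1/2 = 0.2500.

0.2500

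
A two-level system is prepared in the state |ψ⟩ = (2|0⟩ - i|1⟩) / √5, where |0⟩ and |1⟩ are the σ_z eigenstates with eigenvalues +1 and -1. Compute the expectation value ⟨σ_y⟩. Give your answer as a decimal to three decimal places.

⟨σ_y⟩ = 2 Im(a* b)/(|a|²+|b|²) with a = 2, b = -i.
a* b = -2i, so ⟨σ_y⟩ = -4/5.

-0.800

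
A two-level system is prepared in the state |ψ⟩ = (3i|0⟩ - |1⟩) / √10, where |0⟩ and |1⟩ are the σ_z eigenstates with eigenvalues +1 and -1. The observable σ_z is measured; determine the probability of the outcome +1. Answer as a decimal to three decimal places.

The +1 outcome corresponds to |0⟩. Its amplitude in |ψ⟩ is 3i/√10.
P = |3i|² / 10 = 9/10.

0.900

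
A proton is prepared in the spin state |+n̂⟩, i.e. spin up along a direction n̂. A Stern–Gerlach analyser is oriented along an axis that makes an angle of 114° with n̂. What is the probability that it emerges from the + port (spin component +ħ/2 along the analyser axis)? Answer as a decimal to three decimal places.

0.297

For spin-½, the probability of finding spin-up along an axis at angle θ to the initial spin direction is cos²(θ/2); spin-down is sin²(θ/2).
θ = 114°, so P = cos²(57°) ≈ 0.297.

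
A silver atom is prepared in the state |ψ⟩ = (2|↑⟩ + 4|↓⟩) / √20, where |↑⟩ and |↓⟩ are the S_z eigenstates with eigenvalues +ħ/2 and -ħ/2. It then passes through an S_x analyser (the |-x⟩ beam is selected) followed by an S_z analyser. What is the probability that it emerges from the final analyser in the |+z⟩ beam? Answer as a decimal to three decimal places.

0.050

First analyser (S_x): P(|-x⟩) = |⟨-x|ψ⟩|² = 4/40.
After stage 1 the state is |-x⟩; P(|+z⟩) = |⟨+z|-x⟩|² = 1/2.
Joint probability = 4/40 × 1/2 = 0.050.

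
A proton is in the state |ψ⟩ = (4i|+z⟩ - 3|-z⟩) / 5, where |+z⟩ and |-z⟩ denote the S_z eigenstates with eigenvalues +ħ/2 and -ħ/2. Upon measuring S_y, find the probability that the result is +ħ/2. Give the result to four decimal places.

|+y⟩ = (|+z⟩ + i|-z⟩)/√2, so ⟨+y|ψ⟩ = (7i) / (√2·5).
P = |7i|² / 50 = 49/50.

0.9800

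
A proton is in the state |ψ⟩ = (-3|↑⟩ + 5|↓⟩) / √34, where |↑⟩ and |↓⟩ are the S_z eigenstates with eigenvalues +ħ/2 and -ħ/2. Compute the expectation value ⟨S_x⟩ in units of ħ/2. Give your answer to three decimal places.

-0.882

⟨σ_x⟩ = 2 Re(a* b)/(|a|²+|b|²) with a = -3, b = 5.
a* b = -15, so ⟨σ_x⟩ = -30/34.
⟨S_x⟩ = (ħ/2)·⟨σ_x⟩.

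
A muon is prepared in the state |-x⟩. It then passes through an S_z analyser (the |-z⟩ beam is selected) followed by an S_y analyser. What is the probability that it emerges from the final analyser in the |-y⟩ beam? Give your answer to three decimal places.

0.250

First analyser (S_z): from |-x⟩, P(|-z⟩) = 1/2.
After stage 1 the state is |-z⟩; P(|-y⟩) = |⟨-y|-z⟩|² = 1/2.
Joint probability = 1/2 × 1/2 = 0.250.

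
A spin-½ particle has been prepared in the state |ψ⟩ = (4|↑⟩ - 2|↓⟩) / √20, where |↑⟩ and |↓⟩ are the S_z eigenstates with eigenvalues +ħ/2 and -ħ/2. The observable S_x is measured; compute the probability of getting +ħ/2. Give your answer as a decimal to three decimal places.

0.100

|+x⟩ = (|↑⟩ + |↓⟩)/√2, so ⟨+x|ψ⟩ = (2) / (√2·√20).
P = |2|² / 40 = 4/40.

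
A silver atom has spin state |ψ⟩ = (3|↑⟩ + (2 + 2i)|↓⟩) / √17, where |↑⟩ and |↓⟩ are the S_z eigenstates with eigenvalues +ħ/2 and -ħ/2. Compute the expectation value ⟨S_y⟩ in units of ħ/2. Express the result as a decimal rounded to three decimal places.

⟨σ_y⟩ = 2 Im(a* b)/(|a|²+|b|²) with a = 3, b = (2 + 2i).
a* b = (6 + 6i), so ⟨σ_y⟩ = 12/17.
⟨S_y⟩ = (ħ/2)·⟨σ_y⟩.

0.706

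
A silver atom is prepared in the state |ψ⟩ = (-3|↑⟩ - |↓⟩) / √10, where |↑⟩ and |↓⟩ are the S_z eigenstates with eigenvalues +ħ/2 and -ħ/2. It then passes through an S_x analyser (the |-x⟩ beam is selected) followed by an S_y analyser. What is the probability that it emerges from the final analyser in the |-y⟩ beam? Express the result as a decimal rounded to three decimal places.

0.100

First analyser (S_x): P(|-x⟩) = |⟨-x|ψ⟩|² = 4/20.
After stage 1 the state is |-x⟩; P(|-y⟩) = |⟨-y|-x⟩|² = 1/2.
Joint probability = 4/20 × 1/2 = 0.100.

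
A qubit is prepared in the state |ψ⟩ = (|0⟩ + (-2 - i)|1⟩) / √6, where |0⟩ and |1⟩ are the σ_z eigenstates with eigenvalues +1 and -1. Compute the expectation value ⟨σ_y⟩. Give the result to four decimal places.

⟨σ_y⟩ = 2 Im(a* b)/(|a|²+|b|²) with a = 1, b = (-2 - i).
a* b = (-2 - i), so ⟨σ_y⟩ = -2/6.

-0.3333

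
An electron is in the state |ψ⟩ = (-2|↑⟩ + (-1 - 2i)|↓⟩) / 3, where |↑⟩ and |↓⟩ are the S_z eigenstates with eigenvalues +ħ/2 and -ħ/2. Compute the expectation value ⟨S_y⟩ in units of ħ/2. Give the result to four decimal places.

0.8889

⟨σ_y⟩ = 2 Im(a* b)/(|a|²+|b|²) with a = -2, b = (-1 - 2i).
a* b = (2 + 4i), so ⟨σ_y⟩ = 8/9.
⟨S_y⟩ = (ħ/2)·⟨σ_y⟩.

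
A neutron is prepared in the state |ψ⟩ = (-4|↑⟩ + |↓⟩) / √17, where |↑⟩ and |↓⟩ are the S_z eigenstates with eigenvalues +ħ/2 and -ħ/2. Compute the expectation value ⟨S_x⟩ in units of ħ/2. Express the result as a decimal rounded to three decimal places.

⟨σ_x⟩ = 2 Re(a* b)/(|a|²+|b|²) with a = -4, b = 1.
a* b = -4, so ⟨σ_x⟩ = -8/17.
⟨S_x⟩ = (ħ/2)·⟨σ_x⟩.

-0.471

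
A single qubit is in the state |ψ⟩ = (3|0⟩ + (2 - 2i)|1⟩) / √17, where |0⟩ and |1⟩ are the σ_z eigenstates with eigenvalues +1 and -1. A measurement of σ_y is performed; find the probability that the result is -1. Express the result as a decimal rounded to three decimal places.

0.853

|-y⟩ = (|0⟩ - i|1⟩)/√2, so ⟨-y|ψ⟩ = (5 + 2i) / (√2·√17).
P = |5 + 2i|² / 34 = 29/34.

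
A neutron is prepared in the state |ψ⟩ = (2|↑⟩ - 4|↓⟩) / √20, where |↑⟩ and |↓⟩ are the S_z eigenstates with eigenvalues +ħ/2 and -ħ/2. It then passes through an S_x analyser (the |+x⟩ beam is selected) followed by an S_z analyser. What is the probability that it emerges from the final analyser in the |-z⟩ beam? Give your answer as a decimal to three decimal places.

First analyser (S_x): P(|+x⟩) = |⟨+x|ψ⟩|² = 4/40.
After stage 1 the state is |+x⟩; P(|-z⟩) = |⟨-z|+x⟩|² = 1/2.
Joint probability = 4/40 × 1/2 = 0.050.

0.050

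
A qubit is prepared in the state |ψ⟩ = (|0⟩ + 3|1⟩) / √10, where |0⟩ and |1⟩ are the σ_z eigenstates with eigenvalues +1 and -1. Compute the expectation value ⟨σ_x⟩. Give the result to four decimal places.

⟨σ_x⟩ = 2 Re(a* b)/(|a|²+|b|²) with a = 1, b = 3.
a* b = 3, so ⟨σ_x⟩ = 6/10.

0.6000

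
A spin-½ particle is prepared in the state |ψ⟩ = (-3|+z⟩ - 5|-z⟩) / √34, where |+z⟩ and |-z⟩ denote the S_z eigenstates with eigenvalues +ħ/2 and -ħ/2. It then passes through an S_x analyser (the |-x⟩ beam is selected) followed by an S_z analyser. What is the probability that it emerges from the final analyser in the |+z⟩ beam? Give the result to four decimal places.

First analyser (S_x): P(|-x⟩) = |⟨-x|ψ⟩|² = 4/68.
After stage 1 the state is |-x⟩; P(|+z⟩) = |⟨+z|-x⟩|² = 1/2.
Joint probability = 4/68 × 1/2 = 0.0294.

0.0294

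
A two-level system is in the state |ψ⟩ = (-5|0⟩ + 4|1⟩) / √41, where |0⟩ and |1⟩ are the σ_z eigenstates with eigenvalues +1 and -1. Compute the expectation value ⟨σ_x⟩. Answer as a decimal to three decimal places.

-0.976

⟨σ_x⟩ = 2 Re(a* b)/(|a|²+|b|²) with a = -5, b = 4.
a* b = -20, so ⟨σ_x⟩ = -40/41.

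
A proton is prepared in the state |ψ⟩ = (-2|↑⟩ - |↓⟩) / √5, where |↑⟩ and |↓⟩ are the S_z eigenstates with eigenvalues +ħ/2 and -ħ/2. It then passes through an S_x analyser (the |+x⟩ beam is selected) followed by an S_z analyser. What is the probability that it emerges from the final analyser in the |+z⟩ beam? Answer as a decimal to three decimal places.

0.450

First analyser (S_x): P(|+x⟩) = |⟨+x|ψ⟩|² = 9/10.
After stage 1 the state is |+x⟩; P(|+z⟩) = |⟨+z|+x⟩|² = 1/2.
Joint probability = 9/10 × 1/2 = 0.450.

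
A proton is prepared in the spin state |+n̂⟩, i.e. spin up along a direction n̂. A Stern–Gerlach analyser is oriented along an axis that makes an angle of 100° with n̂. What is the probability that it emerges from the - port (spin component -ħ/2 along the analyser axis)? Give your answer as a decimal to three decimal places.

0.587

For spin-½, the probability of finding spin-up along an axis at angle θ to the initial spin direction is cos²(θ/2); spin-down is sin²(θ/2).
θ = 100°, so P = sin²(50°) ≈ 0.587.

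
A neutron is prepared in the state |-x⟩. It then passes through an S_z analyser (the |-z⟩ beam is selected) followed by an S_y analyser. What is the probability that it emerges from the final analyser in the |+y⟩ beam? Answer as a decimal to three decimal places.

0.250

First analyser (S_z): from |-x⟩, P(|-z⟩) = 1/2.
After stage 1 the state is |-z⟩; P(|+y⟩) = |⟨+y|-z⟩|² = 1/2.
Joint probability = 1/2 × 1/2 = 0.250.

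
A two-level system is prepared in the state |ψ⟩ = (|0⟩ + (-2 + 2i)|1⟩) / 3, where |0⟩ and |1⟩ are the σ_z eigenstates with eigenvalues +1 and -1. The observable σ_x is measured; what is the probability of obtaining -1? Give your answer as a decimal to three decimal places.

0.722

|-x⟩ = (|0⟩ - |1⟩)/√2, so ⟨-x|ψ⟩ = (3 - 2i) / (√2·3).
P = |3 - 2i|² / 18 = 13/18.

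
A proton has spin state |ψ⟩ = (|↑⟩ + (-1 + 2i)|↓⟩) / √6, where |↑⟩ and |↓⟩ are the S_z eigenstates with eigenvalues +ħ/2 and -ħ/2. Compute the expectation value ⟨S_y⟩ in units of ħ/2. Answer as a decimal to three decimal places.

0.667

⟨σ_y⟩ = 2 Im(a* b)/(|a|²+|b|²) with a = 1, b = (-1 + 2i).
a* b = (-1 + 2i), so ⟨σ_y⟩ = 4/6.
⟨S_y⟩ = (ħ/2)·⟨σ_y⟩.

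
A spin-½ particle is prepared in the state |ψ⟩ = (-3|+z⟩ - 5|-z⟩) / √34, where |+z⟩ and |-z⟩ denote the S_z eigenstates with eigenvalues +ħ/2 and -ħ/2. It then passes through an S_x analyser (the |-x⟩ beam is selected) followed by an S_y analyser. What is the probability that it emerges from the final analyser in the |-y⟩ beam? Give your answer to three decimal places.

First analyser (S_x): P(|-x⟩) = |⟨-x|ψ⟩|² = 4/68.
After stage 1 the state is |-x⟩; P(|-y⟩) = |⟨-y|-x⟩|² = 1/2.
Joint probability = 4/68 × 1/2 = 0.029.

0.029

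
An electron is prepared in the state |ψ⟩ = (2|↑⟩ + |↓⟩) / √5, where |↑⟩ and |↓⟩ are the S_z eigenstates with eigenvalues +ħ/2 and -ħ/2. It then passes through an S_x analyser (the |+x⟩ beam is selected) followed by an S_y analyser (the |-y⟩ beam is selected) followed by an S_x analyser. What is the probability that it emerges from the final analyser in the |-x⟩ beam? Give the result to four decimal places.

First analyser (S_x): P(|+x⟩) = |⟨+x|ψ⟩|² = 9/10.
After stage 1 the state is |+x⟩; P(|-y⟩) = |⟨-y|+x⟩|² = 1/2.
After stage 2 the state is |-y⟩; P(|-x⟩) = |⟨-x|-y⟩|² = 1/2.
Joint probability = 9/10 × 1/2 × 1/2 = 0.2250.

0.2250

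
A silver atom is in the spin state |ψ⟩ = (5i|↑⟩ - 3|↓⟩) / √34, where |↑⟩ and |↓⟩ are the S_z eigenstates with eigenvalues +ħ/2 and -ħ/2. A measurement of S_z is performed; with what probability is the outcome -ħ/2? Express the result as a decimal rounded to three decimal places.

0.265

The -ħ/2 outcome corresponds to |↓⟩. Its amplitude in |ψ⟩ is -3/√34.
P = |-3|² / 34 = 9/34.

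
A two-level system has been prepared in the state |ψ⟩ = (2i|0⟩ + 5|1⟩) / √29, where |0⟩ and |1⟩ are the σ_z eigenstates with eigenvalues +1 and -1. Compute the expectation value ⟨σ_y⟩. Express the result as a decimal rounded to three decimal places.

⟨σ_y⟩ = 2 Im(a* b)/(|a|²+|b|²) with a = 2i, b = 5.
a* b = -10i, so ⟨σ_y⟩ = -20/29.

-0.690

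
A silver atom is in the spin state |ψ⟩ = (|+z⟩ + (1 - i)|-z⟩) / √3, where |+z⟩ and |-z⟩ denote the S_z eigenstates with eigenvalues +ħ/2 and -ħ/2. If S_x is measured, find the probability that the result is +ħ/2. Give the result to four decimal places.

|+x⟩ = (|+z⟩ + |-z⟩)/√2, so ⟨+x|ψ⟩ = (2 - i) / (√2·√3).
P = |2 - i|² / 6 = 5/6.

0.8333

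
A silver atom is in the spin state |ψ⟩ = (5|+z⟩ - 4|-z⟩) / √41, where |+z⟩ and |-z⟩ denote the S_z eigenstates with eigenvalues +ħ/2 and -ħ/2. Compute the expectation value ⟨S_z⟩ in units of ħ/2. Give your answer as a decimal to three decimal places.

⟨σ_z⟩ = |a|² - |b|² divided by |a|²+|b|², with a, b the |+z⟩, |-z⟩ amplitudes.
= (25 - 16)/41 = 9/41.
⟨S_z⟩ = (ħ/2)·⟨σ_z⟩.

0.220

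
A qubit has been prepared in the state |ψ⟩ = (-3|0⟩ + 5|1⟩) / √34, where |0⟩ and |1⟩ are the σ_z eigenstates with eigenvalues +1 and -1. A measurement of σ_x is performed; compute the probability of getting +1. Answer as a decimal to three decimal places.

|+x⟩ = (|0⟩ + |1⟩)/√2, so ⟨+x|ψ⟩ = (2) / (√2·√34).
P = |2|² / 68 = 4/68.

0.059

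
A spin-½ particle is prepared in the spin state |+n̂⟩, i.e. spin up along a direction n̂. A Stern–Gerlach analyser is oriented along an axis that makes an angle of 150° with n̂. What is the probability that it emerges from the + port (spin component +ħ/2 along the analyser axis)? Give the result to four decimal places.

0.0670

For spin-½, the probability of finding spin-up along an axis at angle θ to the initial spin direction is cos²(θ/2); spin-down is sin²(θ/2).
θ = 150°, so P = cos²(75°) ≈ 0.0670.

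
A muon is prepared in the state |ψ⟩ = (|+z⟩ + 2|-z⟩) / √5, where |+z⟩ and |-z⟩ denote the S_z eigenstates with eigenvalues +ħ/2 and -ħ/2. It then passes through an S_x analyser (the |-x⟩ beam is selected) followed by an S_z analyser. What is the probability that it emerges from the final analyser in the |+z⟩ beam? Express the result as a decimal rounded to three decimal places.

0.050

First analyser (S_x): P(|-x⟩) = |⟨-x|ψ⟩|² = 1/10.
After stage 1 the state is |-x⟩; P(|+z⟩) = |⟨+z|-x⟩|² = 1/2.
Joint probability = 1/10 × 1/2 = 0.050.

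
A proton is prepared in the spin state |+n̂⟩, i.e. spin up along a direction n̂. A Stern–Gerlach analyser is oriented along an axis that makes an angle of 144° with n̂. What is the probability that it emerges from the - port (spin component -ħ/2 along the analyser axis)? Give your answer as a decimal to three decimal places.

0.905

For spin-½, the probability of finding spin-up along an axis at angle θ to the initial spin direction is cos²(θ/2); spin-down is sin²(θ/2).
θ = 144°, so P = sin²(72°) ≈ 0.905.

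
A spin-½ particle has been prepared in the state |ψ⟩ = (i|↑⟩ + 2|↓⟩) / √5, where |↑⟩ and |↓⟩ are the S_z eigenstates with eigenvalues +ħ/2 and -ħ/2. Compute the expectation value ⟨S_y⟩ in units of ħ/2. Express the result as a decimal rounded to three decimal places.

-0.800

⟨σ_y⟩ = 2 Im(a* b)/(|a|²+|b|²) with a = i, b = 2.
a* b = -2i, so ⟨σ_y⟩ = -4/5.
⟨S_y⟩ = (ħ/2)·⟨σ_y⟩.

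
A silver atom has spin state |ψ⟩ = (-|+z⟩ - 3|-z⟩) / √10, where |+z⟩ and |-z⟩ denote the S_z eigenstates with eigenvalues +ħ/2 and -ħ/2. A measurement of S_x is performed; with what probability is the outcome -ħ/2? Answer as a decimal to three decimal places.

0.200

|-x⟩ = (|+z⟩ - |-z⟩)/√2, so ⟨-x|ψ⟩ = (2) / (√2·√10).
P = |2|² / 20 = 4/20.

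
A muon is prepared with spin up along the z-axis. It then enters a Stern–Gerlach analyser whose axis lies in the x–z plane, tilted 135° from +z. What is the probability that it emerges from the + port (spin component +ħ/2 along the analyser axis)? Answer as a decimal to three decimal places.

0.146

For spin-½, the probability of finding spin-up along an axis at angle θ to the initial spin direction is cos²(θ/2); spin-down is sin²(θ/2).
θ = 135°, so P = cos²(67.5°) ≈ 0.146.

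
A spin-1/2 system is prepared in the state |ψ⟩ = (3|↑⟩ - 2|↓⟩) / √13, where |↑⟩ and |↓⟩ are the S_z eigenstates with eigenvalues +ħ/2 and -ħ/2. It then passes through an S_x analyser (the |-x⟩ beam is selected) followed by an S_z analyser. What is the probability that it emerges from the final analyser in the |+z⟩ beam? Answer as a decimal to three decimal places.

First analyser (S_x): P(|-x⟩) = |⟨-x|ψ⟩|² = 25/26.
After stage 1 the state is |-x⟩; P(|+z⟩) = |⟨+z|-x⟩|² = 1/2.
Joint probability = 25/26 × 1/2 = 0.481.

0.481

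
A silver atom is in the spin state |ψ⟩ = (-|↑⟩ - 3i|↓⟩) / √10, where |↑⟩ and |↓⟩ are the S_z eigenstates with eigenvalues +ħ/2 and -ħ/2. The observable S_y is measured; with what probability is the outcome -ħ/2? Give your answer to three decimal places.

0.200

|-y⟩ = (|↑⟩ - i|↓⟩)/√2, so ⟨-y|ψ⟩ = (2) / (√2·√10).
P = |2|² / 20 = 4/20.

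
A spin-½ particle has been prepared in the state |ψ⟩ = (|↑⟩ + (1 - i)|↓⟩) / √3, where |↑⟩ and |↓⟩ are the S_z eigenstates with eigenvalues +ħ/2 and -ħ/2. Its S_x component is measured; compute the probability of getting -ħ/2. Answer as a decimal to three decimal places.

|-x⟩ = (|↑⟩ - |↓⟩)/√2, so ⟨-x|ψ⟩ = (i) / (√2·√3).
P = |i|² / 6 = 1/6.

0.167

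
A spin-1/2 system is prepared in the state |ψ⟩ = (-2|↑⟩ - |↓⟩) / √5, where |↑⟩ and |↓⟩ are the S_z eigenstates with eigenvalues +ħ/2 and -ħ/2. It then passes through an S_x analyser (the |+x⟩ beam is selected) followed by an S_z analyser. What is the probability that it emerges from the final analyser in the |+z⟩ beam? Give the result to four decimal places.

First analyser (S_x): P(|+x⟩) = |⟨+x|ψ⟩|² = 9/10.
After stage 1 the state is |+x⟩; P(|+z⟩) = |⟨+z|+x⟩|² = 1/2.
Joint probability = 9/10 × 1/2 = 0.4500.

0.4500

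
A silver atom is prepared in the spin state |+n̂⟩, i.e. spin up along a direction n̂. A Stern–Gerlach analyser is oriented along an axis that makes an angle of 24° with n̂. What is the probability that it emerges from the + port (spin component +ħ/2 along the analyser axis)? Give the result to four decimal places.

For spin-½, the probability of finding spin-up along an axis at angle θ to the initial spin direction is cos²(θ/2); spin-down is sin²(θ/2).
θ = 24°, so P = cos²(12°) ≈ 0.9568.

0.9568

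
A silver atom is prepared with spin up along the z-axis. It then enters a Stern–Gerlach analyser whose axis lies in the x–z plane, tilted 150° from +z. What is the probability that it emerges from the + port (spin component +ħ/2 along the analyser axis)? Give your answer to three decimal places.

For spin-½, the probability of finding spin-up along an axis at angle θ to the initial spin direction is cos²(θ/2); spin-down is sin²(θ/2).
θ = 150°, so P = cos²(75°) ≈ 0.067.

0.067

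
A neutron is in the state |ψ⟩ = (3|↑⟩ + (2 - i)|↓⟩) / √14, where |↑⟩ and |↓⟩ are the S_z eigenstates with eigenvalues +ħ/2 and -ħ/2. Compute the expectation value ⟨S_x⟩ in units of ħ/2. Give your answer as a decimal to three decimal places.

⟨σ_x⟩ = 2 Re(a* b)/(|a|²+|b|²) with a = 3, b = (2 - i).
a* b = (6 - 3i), so ⟨σ_x⟩ = 12/14.
⟨S_x⟩ = (ħ/2)·⟨σ_x⟩.

0.857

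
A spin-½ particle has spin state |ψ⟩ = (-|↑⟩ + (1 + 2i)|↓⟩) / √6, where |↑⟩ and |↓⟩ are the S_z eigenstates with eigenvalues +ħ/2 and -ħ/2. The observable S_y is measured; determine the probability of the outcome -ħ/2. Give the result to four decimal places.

|-y⟩ = (|↑⟩ - i|↓⟩)/√2, so ⟨-y|ψ⟩ = (-3 + i) / (√2·√6).
P = |-3 + i|² / 12 = 10/12.

0.8333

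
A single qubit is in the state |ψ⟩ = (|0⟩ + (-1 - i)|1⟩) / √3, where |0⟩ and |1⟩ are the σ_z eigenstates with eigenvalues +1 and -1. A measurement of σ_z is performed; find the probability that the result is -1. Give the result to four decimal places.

0.6667

The -1 outcome corresponds to |1⟩. Its amplitude in |ψ⟩ is (-1 - i)/√3.
P = |-1 - i|² / 3 = 2/3.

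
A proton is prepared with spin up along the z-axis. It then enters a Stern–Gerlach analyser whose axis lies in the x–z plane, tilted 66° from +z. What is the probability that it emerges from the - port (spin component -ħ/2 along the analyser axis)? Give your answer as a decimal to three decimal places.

For spin-½, the probability of finding spin-up along an axis at angle θ to the initial spin direction is cos²(θ/2); spin-down is sin²(θ/2).
θ = 66°, so P = sin²(33°) ≈ 0.297.

0.297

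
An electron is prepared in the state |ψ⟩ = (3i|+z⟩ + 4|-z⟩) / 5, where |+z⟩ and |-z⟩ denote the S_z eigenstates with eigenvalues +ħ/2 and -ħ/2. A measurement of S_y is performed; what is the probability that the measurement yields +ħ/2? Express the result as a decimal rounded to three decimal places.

0.020

|+y⟩ = (|+z⟩ + i|-z⟩)/√2, so ⟨+y|ψ⟩ = (-i) / (√2·5).
P = |-i|² / 50 = 1/50.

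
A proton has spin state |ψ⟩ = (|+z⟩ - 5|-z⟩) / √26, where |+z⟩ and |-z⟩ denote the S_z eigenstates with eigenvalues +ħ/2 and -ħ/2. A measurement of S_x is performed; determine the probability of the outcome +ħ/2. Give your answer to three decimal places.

|+x⟩ = (|+z⟩ + |-z⟩)/√2, so ⟨+x|ψ⟩ = (-4) / (√2·√26).
P = |-4|² / 52 = 16/52.

0.308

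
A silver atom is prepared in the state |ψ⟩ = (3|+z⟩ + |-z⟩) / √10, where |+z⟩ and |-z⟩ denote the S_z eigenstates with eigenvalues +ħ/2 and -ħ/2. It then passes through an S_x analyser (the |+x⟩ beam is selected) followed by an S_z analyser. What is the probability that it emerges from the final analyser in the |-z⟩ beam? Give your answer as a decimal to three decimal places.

0.400

First analyser (S_x): P(|+x⟩) = |⟨+x|ψ⟩|² = 16/20.
After stage 1 the state is |+x⟩; P(|-z⟩) = |⟨-z|+x⟩|² = 1/2.
Joint probability = 16/20 × 1/2 = 0.400.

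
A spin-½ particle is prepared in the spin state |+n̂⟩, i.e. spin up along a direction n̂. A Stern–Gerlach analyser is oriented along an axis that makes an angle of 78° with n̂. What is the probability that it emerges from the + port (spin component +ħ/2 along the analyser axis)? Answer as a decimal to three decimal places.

0.604

For spin-½, the probability of finding spin-up along an axis at angle θ to the initial spin direction is cos²(θ/2); spin-down is sin²(θ/2).
θ = 78°, so P = cos²(39°) ≈ 0.604.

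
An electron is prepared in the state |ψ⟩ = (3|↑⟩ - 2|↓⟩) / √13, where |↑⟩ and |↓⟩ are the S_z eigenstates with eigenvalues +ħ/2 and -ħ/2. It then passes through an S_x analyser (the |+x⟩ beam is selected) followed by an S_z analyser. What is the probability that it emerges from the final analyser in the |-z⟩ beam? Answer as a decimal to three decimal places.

0.019

First analyser (S_x): P(|+x⟩) = |⟨+x|ψ⟩|² = 1/26.
After stage 1 the state is |+x⟩; P(|-z⟩) = |⟨-z|+x⟩|² = 1/2.
Joint probability = 1/26 × 1/2 = 0.019.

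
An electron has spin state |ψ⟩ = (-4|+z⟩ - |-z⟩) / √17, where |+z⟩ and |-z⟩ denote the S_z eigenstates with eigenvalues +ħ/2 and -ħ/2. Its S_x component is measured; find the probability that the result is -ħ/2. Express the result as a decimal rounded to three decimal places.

0.265

|-x⟩ = (|+z⟩ - |-z⟩)/√2, so ⟨-x|ψ⟩ = (-3) / (√2·√17).
P = |-3|² / 34 = 9/34.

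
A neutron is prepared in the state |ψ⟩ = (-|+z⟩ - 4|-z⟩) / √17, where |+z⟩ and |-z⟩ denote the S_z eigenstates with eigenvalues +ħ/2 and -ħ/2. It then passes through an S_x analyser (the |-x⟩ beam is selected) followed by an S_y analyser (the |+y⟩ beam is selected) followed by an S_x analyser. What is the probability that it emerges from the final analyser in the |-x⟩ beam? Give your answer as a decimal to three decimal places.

First analyser (S_x): P(|-x⟩) = |⟨-x|ψ⟩|² = 9/34.
After stage 1 the state is |-x⟩; P(|+y⟩) = |⟨+y|-x⟩|² = 1/2.
After stage 2 the state is |+y⟩; P(|-x⟩) = |⟨-x|+y⟩|² = 1/2.
Joint probability = 9/34 × 1/2 × 1/2 = 0.066.

0.066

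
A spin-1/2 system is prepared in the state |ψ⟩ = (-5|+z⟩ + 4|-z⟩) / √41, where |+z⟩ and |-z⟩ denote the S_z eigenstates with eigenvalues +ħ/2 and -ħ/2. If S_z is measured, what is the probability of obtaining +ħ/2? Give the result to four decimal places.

The +ħ/2 outcome corresponds to |+z⟩. Its amplitude in |ψ⟩ is -5/√41.
P = |-5|² / 41 = 25/41.

0.6098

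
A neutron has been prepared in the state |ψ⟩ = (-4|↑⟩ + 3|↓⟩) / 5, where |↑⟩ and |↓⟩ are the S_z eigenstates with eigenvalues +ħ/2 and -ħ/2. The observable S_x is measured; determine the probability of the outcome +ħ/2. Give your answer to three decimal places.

|+x⟩ = (|↑⟩ + |↓⟩)/√2, so ⟨+x|ψ⟩ = (-1) / (√2·5).
P = |-1|² / 50 = 1/50.

0.020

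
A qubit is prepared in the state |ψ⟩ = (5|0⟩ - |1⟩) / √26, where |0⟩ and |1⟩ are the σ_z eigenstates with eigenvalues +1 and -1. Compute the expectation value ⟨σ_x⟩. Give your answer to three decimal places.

-0.385

⟨σ_x⟩ = 2 Re(a* b)/(|a|²+|b|²) with a = 5, b = -1.
a* b = -5, so ⟨σ_x⟩ = -10/26.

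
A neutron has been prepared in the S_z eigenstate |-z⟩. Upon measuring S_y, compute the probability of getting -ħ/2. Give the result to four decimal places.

0.5000

In the S_z basis, |-z⟩ = |↓⟩ and |-y⟩ = (|↑⟩ - i|↓⟩)/√2.
|⟨-y|-z⟩|² = 1/2.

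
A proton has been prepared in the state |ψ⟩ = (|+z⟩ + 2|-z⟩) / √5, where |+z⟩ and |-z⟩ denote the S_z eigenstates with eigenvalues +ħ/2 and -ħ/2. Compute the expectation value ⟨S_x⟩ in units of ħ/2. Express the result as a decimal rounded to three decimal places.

0.800

⟨σ_x⟩ = 2 Re(a* b)/(|a|²+|b|²) with a = 1, b = 2.
a* b = 2, so ⟨σ_x⟩ = 4/5.
⟨S_x⟩ = (ħ/2)·⟨σ_x⟩.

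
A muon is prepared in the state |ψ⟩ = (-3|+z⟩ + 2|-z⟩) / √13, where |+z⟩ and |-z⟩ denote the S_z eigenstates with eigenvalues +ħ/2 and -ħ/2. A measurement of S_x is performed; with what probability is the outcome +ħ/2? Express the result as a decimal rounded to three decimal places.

0.038

|+x⟩ = (|+z⟩ + |-z⟩)/√2, so ⟨+x|ψ⟩ = (-1) / (√2·√13).
P = |-1|² / 26 = 1/26.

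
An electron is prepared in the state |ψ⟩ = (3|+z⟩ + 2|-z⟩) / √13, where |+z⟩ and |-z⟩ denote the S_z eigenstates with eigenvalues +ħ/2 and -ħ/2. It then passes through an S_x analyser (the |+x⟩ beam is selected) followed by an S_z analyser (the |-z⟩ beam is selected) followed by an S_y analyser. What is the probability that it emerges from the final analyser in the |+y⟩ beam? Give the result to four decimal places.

First analyser (S_x): P(|+x⟩) = |⟨+x|ψ⟩|² = 25/26.
After stage 1 the state is |+x⟩; P(|-z⟩) = |⟨-z|+x⟩|² = 1/2.
After stage 2 the state is |-z⟩; P(|+y⟩) = |⟨+y|-z⟩|² = 1/2.
Joint probability = 25/26 × 1/2 × 1/2 = 0.2404.

0.2404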